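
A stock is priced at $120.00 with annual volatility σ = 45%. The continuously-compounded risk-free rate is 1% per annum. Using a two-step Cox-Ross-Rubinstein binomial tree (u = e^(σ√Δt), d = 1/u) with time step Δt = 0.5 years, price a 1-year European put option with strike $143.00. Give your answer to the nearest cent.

CRR parameters: u = e^(σ√Δt) = e^(0.45·√0.5) = 1.3746, d = 1/u = 0.7275
Per-period rate: rΔt = 0.01·0.5 = 0.005, so R = e^0.005 = 1.0050
Risk-neutral probability p = (e^0.005 − 0.7275)/(1.3746 − 0.7275) = 0.2776/0.6472 = 0.4289
Terminal stock prices: S_uu = 226.8, S_ud = 120, S_dd = 63.5
Terminal payoffs (K − S): max(-83.76, 0) = 0, max(23, 0) = 23, max(79.5, 0) = 79.5
Node u (S = 165): V_u = e^(−0.005)·[0.4289·0.0000 + 0.5711·23.0000] = 13.0707
Node d (S = 87.3): V_d = e^(−0.005)·[0.4289·23.0000 + 0.5711·79.4965] = 54.9917
Node 0 (S = 120): V_0 = e^(−0.005)·[0.4289·13.0707 + 0.5711·54.9917] = 36.8289

$36.83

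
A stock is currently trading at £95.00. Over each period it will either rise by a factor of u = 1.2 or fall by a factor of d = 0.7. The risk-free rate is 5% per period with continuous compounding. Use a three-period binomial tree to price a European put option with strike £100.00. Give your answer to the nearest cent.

Risk-neutral probability p = (e^0.05 − 0.7)/(1.2 − 0.7) = 0.3513/0.5000 = 0.7025
Terminal stock prices: S_uuu = 164.2, S_uud = 95.76, S_udd = 55.86, S_ddd = 32.58
Terminal payoffs (K − S): max(-64.16, 0) = 0, max(4.24, 0) = 4.24, max(44.14, 0) = 44.14, max(67.42, 0) = 67.42
Node uu (S = 136.8): V_uu = e^(−0.05)·[0.7025·0.0000 + 0.2975·4.2400] = 1.1997
Node ud (S = 79.8): V_ud = e^(−0.05)·[0.7025·4.2400 + 0.2975·44.1400] = 15.3229
Node dd (S = 46.55): V_dd = e^(−0.05)·[0.7025·44.1400 + 0.2975·67.4150] = 48.5729
Node u (S = 114): V_u = e^(−0.05)·[0.7025·1.1997 + 0.2975·15.3229] = 5.1374
Node d (S = 66.5): V_d = e^(−0.05)·[0.7025·15.3229 + 0.2975·48.5729] = 23.9837
Node 0 (S = 95): V_0 = e^(−0.05)·[0.7025·5.1374 + 0.2975·23.9837] = 10.2194

£10.22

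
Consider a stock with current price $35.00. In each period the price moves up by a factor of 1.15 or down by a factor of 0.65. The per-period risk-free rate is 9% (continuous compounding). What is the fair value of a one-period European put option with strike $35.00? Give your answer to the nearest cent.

$1.25

Risk-neutral probability p = (e^0.09 − 0.65)/(1.15 − 0.65) = 0.4442/0.5000 = 0.8883
Terminal stock prices: S_u = 40.25, S_d = 22.75
Terminal payoffs (K − S): max(-5.25, 0) = 0, max(12.25, 0) = 12.25
Node 0 (S = 35): V_0 = e^(−0.09)·[0.8883·0.0000 + 0.1117·12.2500] = 1.2500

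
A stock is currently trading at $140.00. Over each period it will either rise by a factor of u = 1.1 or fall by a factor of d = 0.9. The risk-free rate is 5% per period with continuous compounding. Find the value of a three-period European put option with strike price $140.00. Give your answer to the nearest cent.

Risk-neutral probability p = (e^0.05 − 0.9)/(1.1 − 0.9) = 0.1513/0.2000 = 0.7564
Terminal stock prices: S_uuu = 186.3, S_uud = 152.5, S_udd = 124.7, S_ddd = 102.1
Terminal payoffs (K − S): max(-46.34, 0) = 0, max(-12.46, 0) = 0, max(15.26, 0) = 15.26, max(37.94, 0) = 37.94
Node uu (S = 169.4): V_uu = e^(−0.05)·[0.7564·0.0000 + 0.2436·0.0000] = 0.0000
Node ud (S = 138.6): V_ud = e^(−0.05)·[0.7564·0.0000 + 0.2436·15.2600] = 3.5367
Node dd (S = 113.4): V_dd = e^(−0.05)·[0.7564·15.2600 + 0.2436·37.9400] = 19.7721
Node u (S = 154): V_u = e^(−0.05)·[0.7564·0.0000 + 0.2436·3.5367] = 0.8197
Node d (S = 126): V_d = e^(−0.05)·[0.7564·3.5367 + 0.2436·19.7721] = 7.1270
Node 0 (S = 140): V_0 = e^(−0.05)·[0.7564·0.8197 + 0.2436·7.1270] = 2.2415

$2.24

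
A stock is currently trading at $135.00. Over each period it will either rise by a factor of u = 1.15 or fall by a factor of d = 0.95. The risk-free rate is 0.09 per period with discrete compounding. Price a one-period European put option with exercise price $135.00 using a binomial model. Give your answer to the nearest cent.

$1.86

Risk-neutral probability p = (1 + 0.09 − 0.95)/(1.15 − 0.95) = 0.1400/0.2000 = 0.7000
Terminal stock prices: S_u = 155.2, S_d = 128.2
Terminal payoffs (K − S): max(-20.25, 0) = 0, max(6.75, 0) = 6.75
Node 0 (S = 135): V_0 = 1/1.09·[0.7000·0.0000 + 0.3000·6.7500] = 1.8578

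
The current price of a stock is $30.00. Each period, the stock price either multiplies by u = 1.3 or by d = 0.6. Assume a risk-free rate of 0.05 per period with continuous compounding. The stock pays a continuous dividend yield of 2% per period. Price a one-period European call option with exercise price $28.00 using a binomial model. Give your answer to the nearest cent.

Per-period risk-free factor R = e^0.05 = 1.0513; dividend-adjusted growth = e^(0.05−0.02) = 1.0305.
Risk-neutral probability p = (1.0305 − 0.6)/(1.3 − 0.6) = 0.4305/0.7000 = 0.6149
Terminal stock prices: S_u = 39, S_d = 18
Terminal payoffs (S − K): max(11, 0) = 11, max(-10, 0) = 0
Node 0 (S = 30): V_0 = e^(−0.05)·[0.6149·11.0000 + 0.3851·0.0000] = 6.4344

$6.43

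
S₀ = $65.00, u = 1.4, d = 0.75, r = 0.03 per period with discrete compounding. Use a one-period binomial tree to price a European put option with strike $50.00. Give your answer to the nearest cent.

$0.69

Risk-neutral probability p = (1 + 0.03 − 0.75)/(1.4 − 0.75) = 0.2800/0.6500 = 0.4308
Terminal stock prices: S_u = 91, S_d = 48.75
Terminal payoffs (K − S): max(-41, 0) = 0, max(1.25, 0) = 1.25
Node 0 (S = 65): V_0 = 1/1.03·[0.4308·0.0000 + 0.5692·1.2500] = 0.6908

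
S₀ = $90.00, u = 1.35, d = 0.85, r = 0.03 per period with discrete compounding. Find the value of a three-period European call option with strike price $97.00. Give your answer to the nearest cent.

$14.97

Risk-neutral probability p = (1 + 0.03 − 0.85)/(1.35 − 0.85) = 0.1800/0.5000 = 0.3600
Terminal stock prices: S_uuu = 221.4, S_uud = 139.4, S_udd = 87.78, S_ddd = 55.27
Terminal payoffs (S − K): max(124.4, 0) = 124.4, max(42.42, 0) = 42.42, max(-9.216, 0) = 0, max(-41.73, 0) = 0
Node uu (S = 164): V_uu = 1/1.03·[0.3600·124.4338 + 0.6400·42.4213] = 69.8502
Node ud (S = 103.3): V_ud = 1/1.03·[0.3600·42.4213 + 0.6400·0.0000] = 14.8268
Node dd (S = 65.02): V_dd = 1/1.03·[0.3600·0.0000 + 0.6400·0.0000] = 0.0000
Node u (S = 121.5): V_u = 1/1.03·[0.3600·69.8502 + 0.6400·14.8268] = 33.6265
Node d (S = 76.5): V_d = 1/1.03·[0.3600·14.8268 + 0.6400·0.0000] = 5.1822
Node 0 (S = 90): V_0 = 1/1.03·[0.3600·33.6265 + 0.6400·5.1822] = 14.9729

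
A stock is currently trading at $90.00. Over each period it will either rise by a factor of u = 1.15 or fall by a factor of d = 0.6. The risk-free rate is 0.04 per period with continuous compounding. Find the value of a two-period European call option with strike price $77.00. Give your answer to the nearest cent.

$24.92

Risk-neutral probability p = (e^0.04 − 0.6)/(1.15 − 0.6) = 0.4408/0.5500 = 0.8015
Terminal stock prices: S_uu = 119, S_ud = 62.1, S_dd = 32.4
Terminal payoffs (S − K): max(42.02, 0) = 42.02, max(-14.9, 0) = 0, max(-44.6, 0) = 0
Node u (S = 103.5): V_u = e^(−0.04)·[0.8015·42.0250 + 0.1985·0.0000] = 32.3613
Node d (S = 54): V_d = e^(−0.04)·[0.8015·0.0000 + 0.1985·0.0000] = 0.0000
Node 0 (S = 90): V_0 = e^(−0.04)·[0.8015·32.3613 + 0.1985·0.0000] = 24.9197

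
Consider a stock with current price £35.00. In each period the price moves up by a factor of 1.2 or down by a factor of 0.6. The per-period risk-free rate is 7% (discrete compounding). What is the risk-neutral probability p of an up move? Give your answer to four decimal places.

p = 0.7833

Risk-neutral probability p = (1 + 0.07 − 0.6)/(1.2 − 0.6) = 0.4700/0.6000 = 0.7833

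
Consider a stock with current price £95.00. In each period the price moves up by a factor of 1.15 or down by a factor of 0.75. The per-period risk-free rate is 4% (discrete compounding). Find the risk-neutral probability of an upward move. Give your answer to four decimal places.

Risk-neutral probability p = (1 + 0.04 − 0.75)/(1.15 − 0.75) = 0.2900/0.4000 = 0.7250

p = 0.7250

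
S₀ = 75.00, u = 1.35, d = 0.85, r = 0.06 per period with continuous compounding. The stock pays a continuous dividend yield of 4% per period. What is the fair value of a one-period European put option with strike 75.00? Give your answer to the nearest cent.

Per-period risk-free factor R = e^0.06 = 1.0618; dividend-adjusted growth = e^(0.06−0.04) = 1.0202.
Risk-neutral probability p = (1.0202 − 0.85)/(1.35 − 0.85) = 0.1702/0.5000 = 0.3404
Terminal stock prices: S_u = 101.2, S_d = 63.75
Terminal payoffs (K − S): max(-26.25, 0) = 0, max(11.25, 0) = 11.25
Node 0 (S = 75): V_0 = e^(−0.06)·[0.3404·0.0000 + 0.6596·11.2500] = 6.9883

6.99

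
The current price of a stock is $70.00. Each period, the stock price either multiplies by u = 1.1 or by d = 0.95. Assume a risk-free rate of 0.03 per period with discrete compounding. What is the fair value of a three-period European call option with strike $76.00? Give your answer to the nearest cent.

Risk-neutral probability p = (1 + 0.03 − 0.95)/(1.1 − 0.95) = 0.0800/0.1500 = 0.5333
Terminal stock prices: S_uuu = 93.17, S_uud = 80.47, S_udd = 69.49, S_ddd = 60.02
Terminal payoffs (S − K): max(17.17, 0) = 17.17, max(4.465, 0) = 4.465, max(-6.508, 0) = 0, max(-15.98, 0) = 0
Node uu (S = 84.7): V_uu = 1/1.03·[0.5333·17.1700 + 0.4667·4.4650] = 10.9136
Node ud (S = 73.15): V_ud = 1/1.03·[0.5333·4.4650 + 0.4667·0.0000] = 2.3120
Node dd (S = 63.17): V_dd = 1/1.03·[0.5333·0.0000 + 0.4667·0.0000] = 0.0000
Node u (S = 77): V_u = 1/1.03·[0.5333·10.9136 + 0.4667·2.3120] = 6.6985
Node d (S = 66.5): V_d = 1/1.03·[0.5333·2.3120 + 0.4667·0.0000] = 1.1971
Node 0 (S = 70): V_0 = 1/1.03·[0.5333·6.6985 + 0.4667·1.1971] = 4.0109

$4.01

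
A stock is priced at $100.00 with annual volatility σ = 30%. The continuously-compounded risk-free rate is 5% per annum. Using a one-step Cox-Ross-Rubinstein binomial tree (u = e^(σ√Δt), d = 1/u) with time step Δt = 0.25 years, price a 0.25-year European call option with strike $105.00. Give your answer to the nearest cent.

$5.57

CRR parameters: u = e^(σ√Δt) = e^(0.3·√0.25) = 1.1618, d = 1/u = 0.8607
Per-period rate: rΔt = 0.05·0.25 = 0.0125, so R = e^0.0125 = 1.0126
Risk-neutral probability p = (e^0.0125 − 0.8607)/(1.1618 − 0.8607) = 0.1519/0.3011 = 0.5043
Terminal stock prices: S_u = 116.2, S_d = 86.07
Terminal payoffs (S − K): max(11.18, 0) = 11.18, max(-18.93, 0) = 0
Node 0 (S = 100): V_0 = e^(−0.0125)·[0.5043·11.1834 + 0.4957·0.0000] = 5.5702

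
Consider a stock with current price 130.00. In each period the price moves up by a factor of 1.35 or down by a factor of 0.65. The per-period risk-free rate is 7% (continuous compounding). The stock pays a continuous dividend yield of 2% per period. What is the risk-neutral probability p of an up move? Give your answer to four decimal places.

p = 0.5732

Per-period risk-free factor R = e^0.07 = 1.0725; dividend-adjusted growth = e^(0.07−0.02) = 1.0513.
Risk-neutral probability p = (1.0513 − 0.65)/(1.35 − 0.65) = 0.4013/0.7000 = 0.5732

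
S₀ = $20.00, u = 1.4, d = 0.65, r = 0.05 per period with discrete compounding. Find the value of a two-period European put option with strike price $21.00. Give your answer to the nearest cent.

Risk-neutral probability p = (1 + 0.05 − 0.65)/(1.4 − 0.65) = 0.4000/0.7500 = 0.5333
Terminal stock prices: S_uu = 39.2, S_ud = 18.2, S_dd = 8.45
Terminal payoffs (K − S): max(-18.2, 0) = 0, max(2.8, 0) = 2.8, max(12.55, 0) = 12.55
Node u (S = 28): V_u = 1/1.05·[0.5333·0.0000 + 0.4667·2.8000] = 1.2444
Node d (S = 13): V_d = 1/1.05·[0.5333·2.8000 + 0.4667·12.5500] = 7.0000
Node 0 (S = 20): V_0 = 1/1.05·[0.5333·1.2444 + 0.4667·7.0000] = 3.7432

$3.74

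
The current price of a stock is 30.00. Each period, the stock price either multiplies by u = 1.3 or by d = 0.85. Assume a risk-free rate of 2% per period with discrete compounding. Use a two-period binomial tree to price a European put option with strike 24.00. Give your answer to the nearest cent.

Risk-neutral probability p = (1 + 0.02 − 0.85)/(1.3 − 0.85) = 0.1700/0.4500 = 0.3778
Terminal stock prices: S_uu = 50.7, S_ud = 33.15, S_dd = 21.67
Terminal payoffs (K − S): max(-26.7, 0) = 0, max(-9.15, 0) = 0, max(2.325, 0) = 2.325
Node u (S = 39): V_u = 1/1.02·[0.3778·0.0000 + 0.6222·0.0000] = 0.0000
Node d (S = 25.5): V_d = 1/1.02·[0.3778·0.0000 + 0.6222·2.3250] = 1.4183
Node 0 (S = 30): V_0 = 1/1.02·[0.3778·0.0000 + 0.6222·1.4183] = 0.8652

0.87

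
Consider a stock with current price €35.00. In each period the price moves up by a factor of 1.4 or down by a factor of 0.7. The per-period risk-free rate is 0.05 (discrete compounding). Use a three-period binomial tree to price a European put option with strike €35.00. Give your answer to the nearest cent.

Risk-neutral probability p = (1 + 0.05 − 0.7)/(1.4 − 0.7) = 0.3500/0.7000 = 0.5000
Terminal stock prices: S_uuu = 96.04, S_uud = 48.02, S_udd = 24.01, S_ddd = 12
Terminal payoffs (K − S): max(-61.04, 0) = 0, max(-13.02, 0) = 0, max(10.99, 0) = 10.99, max(23, 0) = 23
Node uu (S = 68.6): V_uu = 1/1.05·[0.5000·0.0000 + 0.5000·0.0000] = 0.0000
Node ud (S = 34.3): V_ud = 1/1.05·[0.5000·0.0000 + 0.5000·10.9900] = 5.2333
Node dd (S = 17.15): V_dd = 1/1.05·[0.5000·10.9900 + 0.5000·22.9950] = 16.1833
Node u (S = 49): V_u = 1/1.05·[0.5000·0.0000 + 0.5000·5.2333] = 2.4921
Node d (S = 24.5): V_d = 1/1.05·[0.5000·5.2333 + 0.5000·16.1833] = 10.1984
Node 0 (S = 35): V_0 = 1/1.05·[0.5000·2.4921 + 0.5000·10.1984] = 6.0431

€6.04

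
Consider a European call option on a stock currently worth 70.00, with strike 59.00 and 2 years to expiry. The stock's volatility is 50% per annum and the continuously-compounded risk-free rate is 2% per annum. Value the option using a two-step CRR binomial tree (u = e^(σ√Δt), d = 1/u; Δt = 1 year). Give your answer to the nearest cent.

CRR parameters: u = e^(σ√Δt) = e^(0.5·√1) = 1.6487, d = 1/u = 0.6065
Per-period rate: rΔt = 0.02·1 = 0.02, so R = e^0.02 = 1.0202
Risk-neutral probability p = (e^0.02 − 0.6065)/(1.6487 − 0.6065) = 0.4137/1.0422 = 0.3969
Terminal stock prices: S_uu = 190.3, S_ud = 70, S_dd = 25.75
Terminal payoffs (S − K): max(131.3, 0) = 131.3, max(11, 0) = 11, max(-33.25, 0) = 0
Node u (S = 115.4): V_u = e^(−0.02)·[0.3969·131.2797 + 0.6031·11.0000] = 57.5788
Node d (S = 42.46): V_d = e^(−0.02)·[0.3969·11.0000 + 0.6031·0.0000] = 4.2797
Node 0 (S = 70): V_0 = e^(−0.02)·[0.3969·57.5788 + 0.6031·4.2797] = 24.9317

24.93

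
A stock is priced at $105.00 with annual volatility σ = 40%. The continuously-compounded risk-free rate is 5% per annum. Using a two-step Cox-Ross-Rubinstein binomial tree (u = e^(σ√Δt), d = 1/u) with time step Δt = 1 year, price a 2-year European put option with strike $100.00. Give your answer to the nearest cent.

CRR parameters: u = e^(σ√Δt) = e^(0.4·√1) = 1.4918, d = 1/u = 0.6703
Per-period rate: rΔt = 0.05·1 = 0.05, so R = e^0.05 = 1.0513
Risk-neutral probability p = (e^0.05 − 0.6703)/(1.4918 − 0.6703) = 0.3810/0.8215 = 0.4637
Terminal stock prices: S_uu = 233.7, S_ud = 105, S_dd = 47.18
Terminal payoffs (K − S): max(-133.7, 0) = 0, max(-5, 0) = 0, max(52.82, 0) = 52.82
Node u (S = 156.6): V_u = e^(−0.05)·[0.4637·0.0000 + 0.5363·0.0000] = 0.0000
Node d (S = 70.38): V_d = e^(−0.05)·[0.4637·0.0000 + 0.5363·52.8205] = 26.9449
Node 0 (S = 105): V_0 = e^(−0.05)·[0.4637·0.0000 + 0.5363·26.9449] = 13.7452

$13.75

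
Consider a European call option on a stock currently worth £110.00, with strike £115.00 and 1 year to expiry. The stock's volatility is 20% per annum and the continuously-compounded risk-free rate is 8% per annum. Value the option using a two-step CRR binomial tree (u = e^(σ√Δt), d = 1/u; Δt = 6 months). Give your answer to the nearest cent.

CRR parameters: u = e^(σ√Δt) = e^(0.2·√0.5) = 1.1519, d = 1/u = 0.8681
Per-period rate: rΔt = 0.08·0.5 = 0.04, so R = e^0.04 = 1.0408
Risk-neutral probability p = (e^0.04 − 0.8681)/(1.1519 − 0.8681) = 0.1727/0.2838 = 0.6085
Terminal stock prices: S_uu = 146, S_ud = 110, S_dd = 82.9
Terminal payoffs (S − K): max(30.96, 0) = 30.96, max(-5, 0) = 0, max(-32.1, 0) = 0
Node u (S = 126.7): V_u = e^(−0.04)·[0.6085·30.9586 + 0.3915·0.0000] = 18.1000
Node d (S = 95.49): V_d = e^(−0.04)·[0.6085·0.0000 + 0.3915·0.0000] = 0.0000
Node 0 (S = 110): V_0 = e^(−0.04)·[0.6085·18.1000 + 0.3915·0.0000] = 10.5822

£10.58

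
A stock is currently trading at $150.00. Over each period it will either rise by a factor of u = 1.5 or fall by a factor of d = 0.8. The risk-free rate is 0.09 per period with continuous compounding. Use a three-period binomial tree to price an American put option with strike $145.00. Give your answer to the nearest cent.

$13.97

Risk-neutral probability p = (e^0.09 − 0.8)/(1.5 − 0.8) = 0.2942/0.7000 = 0.4202
Terminal stock prices: S_uuu = 506.2, S_uud = 270, S_udd = 144, S_ddd = 76.8
Terminal payoffs (K − S): max(-361.2, 0) = 0, max(-125, 0) = 0, max(1, 0) = 1, max(68.2, 0) = 68.2
Node uu (S = 337.5): continuation = e^(−0.09)·[0.4202·0.0000 + 0.5798·0.0000] = 0.0000; exercise value = 0.0000 ≤ continuation, so V_uu = 0.0000
Node ud (S = 180): continuation = e^(−0.09)·[0.4202·0.0000 + 0.5798·1.0000] = 0.5299; exercise value = 0.0000 ≤ continuation, so V_ud = 0.5299
Node dd (S = 96): continuation = e^(−0.09)·[0.4202·1.0000 + 0.5798·68.2000] = 36.5200; exercise value = 49.0000 > continuation, so V_dd = 49.0000 (exercise)
Node u (S = 225): continuation = e^(−0.09)·[0.4202·0.0000 + 0.5798·0.5299] = 0.2807; exercise value = 0.0000 ≤ continuation, so V_u = 0.2807
Node d (S = 120): continuation = e^(−0.09)·[0.4202·0.5299 + 0.5798·49.0000] = 26.1663; exercise value = 25.0000 ≤ continuation, so V_d = 26.1663
Node 0 (S = 150): continuation = e^(−0.09)·[0.4202·0.2807 + 0.5798·26.1663] = 13.9721; exercise value = 0.0000 ≤ continuation, so V_0 = 13.9721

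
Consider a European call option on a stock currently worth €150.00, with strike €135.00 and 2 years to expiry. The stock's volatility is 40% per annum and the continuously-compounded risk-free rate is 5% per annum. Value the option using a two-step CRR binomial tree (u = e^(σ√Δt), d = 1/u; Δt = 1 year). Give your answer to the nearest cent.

CRR parameters: u = e^(σ√Δt) = e^(0.4·√1) = 1.4918, d = 1/u = 0.6703
Per-period rate: rΔt = 0.05·1 = 0.05, so R = e^0.05 = 1.0513
Risk-neutral probability p = (e^0.05 − 0.6703)/(1.4918 − 0.6703) = 0.3810/0.8215 = 0.4637
Terminal stock prices: S_uu = 333.8, S_ud = 150, S_dd = 67.4
Terminal payoffs (S − K): max(198.8, 0) = 198.8, max(15, 0) = 15, max(-67.6, 0) = 0
Node u (S = 223.8): V_u = e^(−0.05)·[0.4637·198.8311 + 0.5363·15.0000] = 95.3577
Node d (S = 100.5): V_d = e^(−0.05)·[0.4637·15.0000 + 0.5363·0.0000] = 6.6166
Node 0 (S = 150): V_0 = e^(−0.05)·[0.4637·95.3577 + 0.5363·6.6166] = 45.4383

€45.44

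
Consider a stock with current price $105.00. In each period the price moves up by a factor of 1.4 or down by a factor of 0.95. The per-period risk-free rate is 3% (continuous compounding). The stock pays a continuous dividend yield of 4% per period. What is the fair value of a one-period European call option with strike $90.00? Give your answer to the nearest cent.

Per-period risk-free factor R = e^0.03 = 1.0305; dividend-adjusted growth = e^(0.03−0.04) = 0.9900.
Risk-neutral probability p = (0.9900 − 0.95)/(1.4 − 0.95) = 0.0400/0.4500 = 0.0890
Terminal stock prices: S_u = 147, S_d = 99.75
Terminal payoffs (S − K): max(57, 0) = 57, max(9.75, 0) = 9.75
Node 0 (S = 105): V_0 = e^(−0.03)·[0.0890·57.0000 + 0.9110·9.7500] = 13.5428

$13.54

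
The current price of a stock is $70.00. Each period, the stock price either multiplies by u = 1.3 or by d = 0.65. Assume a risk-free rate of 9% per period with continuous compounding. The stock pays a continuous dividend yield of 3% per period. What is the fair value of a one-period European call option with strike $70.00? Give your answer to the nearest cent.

Per-period risk-free factor R = e^0.09 = 1.0942; dividend-adjusted growth = e^(0.09−0.03) = 1.0618.
Risk-neutral probability p = (1.0618 − 0.65)/(1.3 − 0.65) = 0.4118/0.6500 = 0.6336
Terminal stock prices: S_u = 91, S_d = 45.5
Terminal payoffs (S − K): max(21, 0) = 21, max(-24.5, 0) = 0
Node 0 (S = 70): V_0 = e^(−0.09)·[0.6336·21.0000 + 0.3664·0.0000] = 12.1603

$12.16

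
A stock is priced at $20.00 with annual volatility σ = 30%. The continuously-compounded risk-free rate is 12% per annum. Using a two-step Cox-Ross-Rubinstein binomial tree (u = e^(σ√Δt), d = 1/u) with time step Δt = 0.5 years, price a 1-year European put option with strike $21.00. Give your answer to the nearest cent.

CRR parameters: u = e^(σ√Δt) = e^(0.3·√0.5) = 1.2363, d = 1/u = 0.8089
Per-period rate: rΔt = 0.12·0.5 = 0.06, so R = e^0.06 = 1.0618
Risk-neutral probability p = (e^0.06 − 0.8089)/(1.2363 − 0.8089) = 0.2530/0.4275 = 0.5918
Terminal stock prices: S_uu = 30.57, S_ud = 20, S_dd = 13.09
Terminal payoffs (K − S): max(-9.569, 0) = 0, max(1, 0) = 1, max(7.915, 0) = 7.915
Node u (S = 24.73): V_u = e^(−0.06)·[0.5918·0.0000 + 0.4082·1.0000] = 0.3844
Node d (S = 16.18): V_d = e^(−0.06)·[0.5918·1.0000 + 0.4082·7.9150] = 3.5999
Node 0 (S = 20): V_0 = e^(−0.06)·[0.5918·0.3844 + 0.4082·3.5999] = 1.5981

$1.60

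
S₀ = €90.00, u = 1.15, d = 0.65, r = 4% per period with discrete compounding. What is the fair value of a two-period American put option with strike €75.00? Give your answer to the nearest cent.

Risk-neutral probability p = (1 + 0.04 − 0.65)/(1.15 − 0.65) = 0.3900/0.5000 = 0.7800
Terminal stock prices: S_uu = 119, S_ud = 67.27, S_dd = 38.03
Terminal payoffs (K − S): max(-44.02, 0) = 0, max(7.725, 0) = 7.725, max(36.97, 0) = 36.97
Node u (S = 103.5): continuation = 1/1.04·[0.7800·0.0000 + 0.2200·7.7250] = 1.6341; exercise value = 0.0000 ≤ continuation, so V_u = 1.6341
Node d (S = 58.5): continuation = 1/1.04·[0.7800·7.7250 + 0.2200·36.9750] = 13.6154; exercise value = 16.5000 > continuation, so V_d = 16.5000 (exercise)
Node 0 (S = 90): continuation = 1/1.04·[0.7800·1.6341 + 0.2200·16.5000] = 4.7160; exercise value = 0.0000 ≤ continuation, so V_0 = 4.7160

€4.72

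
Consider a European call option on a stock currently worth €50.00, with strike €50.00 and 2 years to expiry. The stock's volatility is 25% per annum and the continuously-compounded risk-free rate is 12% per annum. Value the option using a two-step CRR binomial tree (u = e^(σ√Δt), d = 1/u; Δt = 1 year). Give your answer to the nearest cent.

€12.15

CRR parameters: u = e^(σ√Δt) = e^(0.25·√1) = 1.2840, d = 1/u = 0.7788
Per-period rate: rΔt = 0.12·1 = 0.12, so R = e^0.12 = 1.1275
Risk-neutral probability p = (e^0.12 − 0.7788)/(1.2840 − 0.7788) = 0.3487/0.5052 = 0.6902
Terminal stock prices: S_uu = 82.44, S_ud = 50, S_dd = 30.33
Terminal payoffs (S − K): max(32.44, 0) = 32.44, max(0, 0) = 0, max(-19.67, 0) = 0
Node u (S = 64.2): V_u = e^(−0.12)·[0.6902·32.4361 + 0.3098·0.0000] = 19.8552
Node d (S = 38.94): V_d = e^(−0.12)·[0.6902·0.0000 + 0.3098·0.0000] = 0.0000
Node 0 (S = 50): V_0 = e^(−0.12)·[0.6902·19.8552 + 0.3098·0.0000] = 12.1541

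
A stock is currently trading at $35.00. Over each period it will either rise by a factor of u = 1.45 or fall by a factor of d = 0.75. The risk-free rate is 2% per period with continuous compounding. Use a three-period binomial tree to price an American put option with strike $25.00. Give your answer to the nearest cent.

Risk-neutral probability p = (e^0.02 − 0.75)/(1.45 − 0.75) = 0.2702/0.7000 = 0.3860
Terminal stock prices: S_uuu = 106.7, S_uud = 55.19, S_udd = 28.55, S_ddd = 14.77
Terminal payoffs (K − S): max(-81.7, 0) = 0, max(-30.19, 0) = 0, max(-3.547, 0) = 0, max(10.23, 0) = 10.23
Node uu (S = 73.59): continuation = e^(−0.02)·[0.3860·0.0000 + 0.6140·0.0000] = 0.0000; exercise value = 0.0000 ≤ continuation, so V_uu = 0.0000
Node ud (S = 38.06): continuation = e^(−0.02)·[0.3860·0.0000 + 0.6140·0.0000] = 0.0000; exercise value = 0.0000 ≤ continuation, so V_ud = 0.0000
Node dd (S = 19.69): continuation = e^(−0.02)·[0.3860·0.0000 + 0.6140·10.2344] = 6.1595; exercise value = 5.3125 ≤ continuation, so V_dd = 6.1595
Node u (S = 50.75): continuation = e^(−0.02)·[0.3860·0.0000 + 0.6140·0.0000] = 0.0000; exercise value = 0.0000 ≤ continuation, so V_u = 0.0000
Node d (S = 26.25): continuation = e^(−0.02)·[0.3860·0.0000 + 0.6140·6.1595] = 3.7070; exercise value = 0.0000 ≤ continuation, so V_d = 3.7070
Node 0 (S = 35): continuation = e^(−0.02)·[0.3860·0.0000 + 0.6140·3.7070] = 2.2310; exercise value = 0.0000 ≤ continuation, so V_0 = 2.2310

$2.23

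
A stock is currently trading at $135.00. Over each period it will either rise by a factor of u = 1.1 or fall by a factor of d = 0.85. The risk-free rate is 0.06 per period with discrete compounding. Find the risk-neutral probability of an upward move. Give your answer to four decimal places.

p = 0.8400

Risk-neutral probability p = (1 + 0.06 − 0.85)/(1.1 − 0.85) = 0.2100/0.2500 = 0.8400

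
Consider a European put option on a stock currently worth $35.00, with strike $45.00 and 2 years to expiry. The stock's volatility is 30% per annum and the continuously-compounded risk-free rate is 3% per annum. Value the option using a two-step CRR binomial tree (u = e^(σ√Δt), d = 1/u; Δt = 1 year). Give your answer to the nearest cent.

CRR parameters: u = e^(σ√Δt) = e^(0.3·√1) = 1.3499, d = 1/u = 0.7408
Per-period rate: rΔt = 0.03·1 = 0.03, so R = e^0.03 = 1.0305
Risk-neutral probability p = (e^0.03 − 0.7408)/(1.3499 − 0.7408) = 0.2896/0.6090 = 0.4756
Terminal stock prices: S_uu = 63.77, S_ud = 35, S_dd = 19.21
Terminal payoffs (K − S): max(-18.77, 0) = 0, max(10, 0) = 10, max(25.79, 0) = 25.79
Node u (S = 47.25): V_u = e^(−0.03)·[0.4756·0.0000 + 0.5244·10.0000] = 5.0894
Node d (S = 25.93): V_d = e^(−0.03)·[0.4756·10.0000 + 0.5244·25.7916] = 17.7414
Node 0 (S = 35): V_0 = e^(−0.03)·[0.4756·5.0894 + 0.5244·17.7414] = 11.3781

$11.38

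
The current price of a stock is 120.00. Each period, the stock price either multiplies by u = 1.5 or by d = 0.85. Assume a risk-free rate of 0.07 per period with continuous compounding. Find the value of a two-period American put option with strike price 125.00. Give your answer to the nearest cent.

Risk-neutral probability p = (e^0.07 − 0.85)/(1.5 − 0.85) = 0.2225/0.6500 = 0.3423
Terminal stock prices: S_uu = 270, S_ud = 153, S_dd = 86.7
Terminal payoffs (K − S): max(-145, 0) = 0, max(-28, 0) = 0, max(38.3, 0) = 38.3
Node u (S = 180): continuation = e^(−0.07)·[0.3423·0.0000 + 0.6577·0.0000] = 0.0000; exercise value = 0.0000 ≤ continuation, so V_u = 0.0000
Node d (S = 102): continuation = e^(−0.07)·[0.3423·0.0000 + 0.6577·38.3000] = 23.4862; exercise value = 23.0000 ≤ continuation, so V_d = 23.4862
Node 0 (S = 120): continuation = e^(−0.07)·[0.3423·0.0000 + 0.6577·23.4862] = 14.4021; exercise value = 5.0000 ≤ continuation, so V_0 = 14.4021

14.40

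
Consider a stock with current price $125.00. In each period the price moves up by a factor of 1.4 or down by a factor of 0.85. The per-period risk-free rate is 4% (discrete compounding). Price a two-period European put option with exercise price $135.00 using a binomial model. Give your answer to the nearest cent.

$17.70

Risk-neutral probability p = (1 + 0.04 − 0.85)/(1.4 − 0.85) = 0.1900/0.5500 = 0.3455
Terminal stock prices: S_uu = 245, S_ud = 148.8, S_dd = 90.31
Terminal payoffs (K − S): max(-110, 0) = 0, max(-13.75, 0) = 0, max(44.69, 0) = 44.69
Node u (S = 175): V_u = 1/1.04·[0.3455·0.0000 + 0.6545·0.0000] = 0.0000
Node d (S = 106.2): V_d = 1/1.04·[0.3455·0.0000 + 0.6545·44.6875] = 28.1250
Node 0 (S = 125): V_0 = 1/1.04·[0.3455·0.0000 + 0.6545·28.1250] = 17.7010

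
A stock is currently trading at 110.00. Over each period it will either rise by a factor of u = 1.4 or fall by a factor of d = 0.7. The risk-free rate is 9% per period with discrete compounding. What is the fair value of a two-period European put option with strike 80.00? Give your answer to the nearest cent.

4.31

Risk-neutral probability p = (1 + 0.09 − 0.7)/(1.4 − 0.7) = 0.3900/0.7000 = 0.5571
Terminal stock prices: S_uu = 215.6, S_ud = 107.8, S_dd = 53.9
Terminal payoffs (K − S): max(-135.6, 0) = 0, max(-27.8, 0) = 0, max(26.1, 0) = 26.1
Node u (S = 154): V_u = 1/1.09·[0.5571·0.0000 + 0.4429·0.0000] = 0.0000
Node d (S = 77): V_d = 1/1.09·[0.5571·0.0000 + 0.4429·26.1000] = 10.6042
Node 0 (S = 110): V_0 = 1/1.09·[0.5571·0.0000 + 0.4429·10.6042] = 4.3084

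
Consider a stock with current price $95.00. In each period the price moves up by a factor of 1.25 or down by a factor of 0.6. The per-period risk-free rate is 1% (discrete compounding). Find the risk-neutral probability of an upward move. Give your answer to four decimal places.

p = 0.6308

Risk-neutral probability p = (1 + 0.01 − 0.6)/(1.25 − 0.6) = 0.4100/0.6500 = 0.6308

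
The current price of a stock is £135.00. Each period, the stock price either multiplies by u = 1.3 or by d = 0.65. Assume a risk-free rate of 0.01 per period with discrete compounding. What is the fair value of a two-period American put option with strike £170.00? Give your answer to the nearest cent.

Risk-neutral probability p = (1 + 0.01 − 0.65)/(1.3 − 0.65) = 0.3600/0.6500 = 0.5538
Terminal stock prices: S_uu = 228.2, S_ud = 114.1, S_dd = 57.04
Terminal payoffs (K − S): max(-58.15, 0) = 0, max(55.92, 0) = 55.92, max(113, 0) = 113
Node u (S = 175.5): continuation = 1/1.01·[0.5538·0.0000 + 0.4462·55.9250] = 24.7041; exercise value = 0.0000 ≤ continuation, so V_u = 24.7041
Node d (S = 87.75): continuation = 1/1.01·[0.5538·55.9250 + 0.4462·112.9625] = 80.5668; exercise value = 82.2500 > continuation, so V_d = 82.2500 (exercise)
Node 0 (S = 135): continuation = 1/1.01·[0.5538·24.7041 + 0.4462·82.2500] = 49.8796; exercise value = 35.0000 ≤ continuation, so V_0 = 49.8796

£49.88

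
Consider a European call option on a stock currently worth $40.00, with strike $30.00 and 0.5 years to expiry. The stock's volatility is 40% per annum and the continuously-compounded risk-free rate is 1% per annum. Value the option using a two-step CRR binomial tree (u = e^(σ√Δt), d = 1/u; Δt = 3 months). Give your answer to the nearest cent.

$11.09

CRR parameters: u = e^(σ√Δt) = e^(0.4·√0.25) = 1.2214, d = 1/u = 0.8187
Per-period rate: rΔt = 0.01·0.25 = 0.0025, so R = e^0.0025 = 1.0025
Risk-neutral probability p = (e^0.0025 − 0.8187)/(1.2214 − 0.8187) = 0.1838/0.4027 = 0.4564
Terminal stock prices: S_uu = 59.67, S_ud = 40, S_dd = 26.81
Terminal payoffs (S − K): max(29.67, 0) = 29.67, max(10, 0) = 10, max(-3.187, 0) = 0
Node u (S = 48.86): V_u = e^(−0.0025)·[0.4564·29.6730 + 0.5436·10.0000] = 18.9310
Node d (S = 32.75): V_d = e^(−0.0025)·[0.4564·10.0000 + 0.5436·0.0000] = 4.5524
Node 0 (S = 40): V_0 = e^(−0.0025)·[0.4564·18.9310 + 0.5436·4.5524] = 11.0868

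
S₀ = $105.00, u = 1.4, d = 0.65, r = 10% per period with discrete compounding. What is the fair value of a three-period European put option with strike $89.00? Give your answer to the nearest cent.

Risk-neutral probability p = (1 + 0.1 − 0.65)/(1.4 − 0.65) = 0.4500/0.7500 = 0.6000
Terminal stock prices: S_uuu = 288.1, S_uud = 133.8, S_udd = 62.11, S_ddd = 28.84
Terminal payoffs (K − S): max(-199.1, 0) = 0, max(-44.77, 0) = 0, max(26.89, 0) = 26.89, max(60.16, 0) = 60.16
Node uu (S = 205.8): V_uu = 1/1.1·[0.6000·0.0000 + 0.4000·0.0000] = 0.0000
Node ud (S = 95.55): V_ud = 1/1.1·[0.6000·0.0000 + 0.4000·26.8925] = 9.7791
Node dd (S = 44.36): V_dd = 1/1.1·[0.6000·26.8925 + 0.4000·60.1644] = 36.5466
Node u (S = 147): V_u = 1/1.1·[0.6000·0.0000 + 0.4000·9.7791] = 3.5560
Node d (S = 68.25): V_d = 1/1.1·[0.6000·9.7791 + 0.4000·36.5466] = 18.6237
Node 0 (S = 105): V_0 = 1/1.1·[0.6000·3.5560 + 0.4000·18.6237] = 8.7119

$8.71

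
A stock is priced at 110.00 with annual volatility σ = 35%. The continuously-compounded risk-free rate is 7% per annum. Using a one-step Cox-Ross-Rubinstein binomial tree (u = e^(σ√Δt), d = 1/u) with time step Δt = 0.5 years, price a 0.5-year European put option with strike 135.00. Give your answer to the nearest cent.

23.25

CRR parameters: u = e^(σ√Δt) = e^(0.35·√0.5) = 1.2808, d = 1/u = 0.7808
Per-period rate: rΔt = 0.07·0.5 = 0.035, so R = e^0.035 = 1.0356
Risk-neutral probability p = (e^0.035 − 0.7808)/(1.2808 − 0.7808) = 0.2549/0.5000 = 0.5097
Terminal stock prices: S_u = 140.9, S_d = 85.88
Terminal payoffs (K − S): max(-5.888, 0) = 0, max(49.12, 0) = 49.12
Node 0 (S = 110): V_0 = e^(−0.035)·[0.5097·0.0000 + 0.4903·49.1164] = 23.2547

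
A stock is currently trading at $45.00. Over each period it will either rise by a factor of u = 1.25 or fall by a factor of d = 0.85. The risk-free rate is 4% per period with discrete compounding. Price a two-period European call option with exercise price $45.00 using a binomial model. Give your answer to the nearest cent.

Risk-neutral probability p = (1 + 0.04 − 0.85)/(1.25 − 0.85) = 0.1900/0.4000 = 0.4750
Terminal stock prices: S_uu = 70.31, S_ud = 47.81, S_dd = 32.51
Terminal payoffs (S − K): max(25.31, 0) = 25.31, max(2.812, 0) = 2.812, max(-12.49, 0) = 0
Node u (S = 56.25): V_u = 1/1.04·[0.4750·25.3125 + 0.5250·2.8125] = 12.9808
Node d (S = 38.25): V_d = 1/1.04·[0.4750·2.8125 + 0.5250·0.0000] = 1.2846
Node 0 (S = 45): V_0 = 1/1.04·[0.4750·12.9808 + 0.5250·1.2846] = 6.5772

$6.58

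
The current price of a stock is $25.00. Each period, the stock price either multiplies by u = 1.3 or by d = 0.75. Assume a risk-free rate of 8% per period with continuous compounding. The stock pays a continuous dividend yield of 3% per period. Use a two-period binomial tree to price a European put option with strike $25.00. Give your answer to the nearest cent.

$2.17

Per-period risk-free factor R = e^0.08 = 1.0833; dividend-adjusted growth = e^(0.08−0.03) = 1.0513.
Risk-neutral probability p = (1.0513 − 0.75)/(1.3 − 0.75) = 0.3013/0.5500 = 0.5478
Terminal stock prices: S_uu = 42.25, S_ud = 24.38, S_dd = 14.06
Terminal payoffs (K − S): max(-17.25, 0) = 0, max(0.625, 0) = 0.625, max(10.94, 0) = 10.94
Node u (S = 32.5): V_u = e^(−0.08)·[0.5478·0.0000 + 0.4522·0.6250] = 0.2609
Node d (S = 18.75): V_d = e^(−0.08)·[0.5478·0.6250 + 0.4522·10.9375] = 4.8821
Node 0 (S = 25): V_0 = e^(−0.08)·[0.5478·0.2609 + 0.4522·4.8821] = 2.1700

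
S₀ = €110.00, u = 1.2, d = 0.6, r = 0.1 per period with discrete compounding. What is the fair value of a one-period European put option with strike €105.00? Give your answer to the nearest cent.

€5.91

Risk-neutral probability p = (1 + 0.1 − 0.6)/(1.2 − 0.6) = 0.5000/0.6000 = 0.8333
Terminal stock prices: S_u = 132, S_d = 66
Terminal payoffs (K − S): max(-27, 0) = 0, max(39, 0) = 39
Node 0 (S = 110): V_0 = 1/1.1·[0.8333·0.0000 + 0.1667·39.0000] = 5.9091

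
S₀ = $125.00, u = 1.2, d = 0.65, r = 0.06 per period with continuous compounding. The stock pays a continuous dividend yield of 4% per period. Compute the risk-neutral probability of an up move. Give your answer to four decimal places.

p = 0.6731

Per-period risk-free factor R = e^0.06 = 1.0618; dividend-adjusted growth = e^(0.06−0.04) = 1.0202.
Risk-neutral probability p = (1.0202 − 0.65)/(1.2 − 0.65) = 0.3702/0.5500 = 0.6731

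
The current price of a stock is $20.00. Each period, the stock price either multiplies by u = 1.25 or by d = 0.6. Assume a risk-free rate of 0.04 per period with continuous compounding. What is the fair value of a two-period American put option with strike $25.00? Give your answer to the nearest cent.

$6.03

Risk-neutral probability p = (e^0.04 − 0.6)/(1.25 − 0.6) = 0.4408/0.6500 = 0.6782
Terminal stock prices: S_uu = 31.25, S_ud = 15, S_dd = 7.2
Terminal payoffs (K − S): max(-6.25, 0) = 0, max(10, 0) = 10, max(17.8, 0) = 17.8
Node u (S = 25): continuation = e^(−0.04)·[0.6782·0.0000 + 0.3218·10.0000] = 3.0921; exercise value = 0.0000 ≤ continuation, so V_u = 3.0921
Node d (S = 12): continuation = e^(−0.04)·[0.6782·10.0000 + 0.3218·17.8000] = 12.0197; exercise value = 13.0000 > continuation, so V_d = 13.0000 (exercise)
Node 0 (S = 20): continuation = e^(−0.04)·[0.6782·3.0921 + 0.3218·13.0000] = 6.0345; exercise value = 5.0000 ≤ continuation, so V_0 = 6.0345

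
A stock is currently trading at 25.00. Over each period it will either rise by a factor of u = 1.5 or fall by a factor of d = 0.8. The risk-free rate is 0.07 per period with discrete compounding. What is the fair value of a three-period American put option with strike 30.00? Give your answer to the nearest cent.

6.45

Risk-neutral probability p = (1 + 0.07 − 0.8)/(1.5 − 0.8) = 0.2700/0.7000 = 0.3857
Terminal stock prices: S_uuu = 84.38, S_uud = 45, S_udd = 24, S_ddd = 12.8
Terminal payoffs (K − S): max(-54.38, 0) = 0, max(-15, 0) = 0, max(6, 0) = 6, max(17.2, 0) = 17.2
Node uu (S = 56.25): continuation = 1/1.07·[0.3857·0.0000 + 0.6143·0.0000] = 0.0000; exercise value = 0.0000 ≤ continuation, so V_uu = 0.0000
Node ud (S = 30): continuation = 1/1.07·[0.3857·0.0000 + 0.6143·6.0000] = 3.4446; exercise value = 0.0000 ≤ continuation, so V_ud = 3.4446
Node dd (S = 16): continuation = 1/1.07·[0.3857·6.0000 + 0.6143·17.2000] = 12.0374; exercise value = 14.0000 > continuation, so V_dd = 14.0000 (exercise)
Node u (S = 37.5): continuation = 1/1.07·[0.3857·0.0000 + 0.6143·3.4446] = 1.9775; exercise value = 0.0000 ≤ continuation, so V_u = 1.9775
Node d (S = 20): continuation = 1/1.07·[0.3857·3.4446 + 0.6143·14.0000] = 9.2791; exercise value = 10.0000 > continuation, so V_d = 10.0000 (exercise)
Node 0 (S = 25): continuation = 1/1.07·[0.3857·1.9775 + 0.6143·10.0000] = 6.4539; exercise value = 5.0000 ≤ continuation, so V_0 = 6.4539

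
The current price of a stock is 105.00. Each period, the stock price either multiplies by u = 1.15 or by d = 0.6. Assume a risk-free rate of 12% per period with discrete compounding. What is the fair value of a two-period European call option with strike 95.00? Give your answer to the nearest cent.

31.26

Risk-neutral probability p = (1 + 0.12 − 0.6)/(1.15 − 0.6) = 0.5200/0.5500 = 0.9455
Terminal stock prices: S_uu = 138.9, S_ud = 72.45, S_dd = 37.8
Terminal payoffs (S − K): max(43.86, 0) = 43.86, max(-22.55, 0) = 0, max(-57.2, 0) = 0
Node u (S = 120.7): V_u = 1/1.12·[0.9455·43.8625 + 0.0545·0.0000] = 37.0268
Node d (S = 63): V_d = 1/1.12·[0.9455·0.0000 + 0.0545·0.0000] = 0.0000
Node 0 (S = 105): V_0 = 1/1.12·[0.9455·37.0268 + 0.0545·0.0000] = 31.2564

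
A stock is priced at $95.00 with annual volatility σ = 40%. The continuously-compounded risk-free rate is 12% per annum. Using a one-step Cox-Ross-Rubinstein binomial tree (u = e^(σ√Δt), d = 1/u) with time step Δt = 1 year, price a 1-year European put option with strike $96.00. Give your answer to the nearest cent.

$12.71

CRR parameters: u = e^(σ√Δt) = e^(0.4·√1) = 1.4918, d = 1/u = 0.6703
Per-period rate: rΔt = 0.12·1 = 0.12, so R = e^0.12 = 1.1275
Risk-neutral probability p = (e^0.12 − 0.6703)/(1.4918 − 0.6703) = 0.4572/0.8215 = 0.5565
Terminal stock prices: S_u = 141.7, S_d = 63.68
Terminal payoffs (K − S): max(-45.72, 0) = 0, max(32.32, 0) = 32.32
Node 0 (S = 95): V_0 = e^(−0.12)·[0.5565·0.0000 + 0.4435·32.3196] = 12.7126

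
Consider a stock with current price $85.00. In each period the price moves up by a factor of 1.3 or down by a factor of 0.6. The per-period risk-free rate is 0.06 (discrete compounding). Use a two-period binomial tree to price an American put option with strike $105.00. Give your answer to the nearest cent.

$25.23

Risk-neutral probability p = (1 + 0.06 − 0.6)/(1.3 − 0.6) = 0.4600/0.7000 = 0.6571
Terminal stock prices: S_uu = 143.7, S_ud = 66.3, S_dd = 30.6
Terminal payoffs (K − S): max(-38.65, 0) = 0, max(38.7, 0) = 38.7, max(74.4, 0) = 74.4
Node u (S = 110.5): continuation = 1/1.06·[0.6571·0.0000 + 0.3429·38.7000] = 12.5175; exercise value = 0.0000 ≤ continuation, so V_u = 12.5175
Node d (S = 51): continuation = 1/1.06·[0.6571·38.7000 + 0.3429·74.4000] = 48.0566; exercise value = 54.0000 > continuation, so V_d = 54.0000 (exercise)
Node 0 (S = 85): continuation = 1/1.06·[0.6571·12.5175 + 0.3429·54.0000] = 25.2265; exercise value = 20.0000 ≤ continuation, so V_0 = 25.2265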